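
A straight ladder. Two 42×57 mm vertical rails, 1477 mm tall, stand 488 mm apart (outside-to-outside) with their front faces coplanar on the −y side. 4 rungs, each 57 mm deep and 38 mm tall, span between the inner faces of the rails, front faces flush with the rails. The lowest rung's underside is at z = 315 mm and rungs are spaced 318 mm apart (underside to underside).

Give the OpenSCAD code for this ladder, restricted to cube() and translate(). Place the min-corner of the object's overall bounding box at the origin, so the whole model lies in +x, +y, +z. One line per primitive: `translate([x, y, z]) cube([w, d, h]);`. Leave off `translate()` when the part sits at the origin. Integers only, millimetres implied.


// rung span = 488 - 2*42 = 404
// rung[k] z = 315 + k*318
cube([42, 57, 1477]);
translate([446, 0, 0]) cube([42, 57, 1477]);
translate([42, 0, 315]) cube([404, 57, 38]);
translate([42, 0, 633]) cube([404, 57, 38]);
translate([42, 0, 951]) cube([404, 57, 38]);
translate([42, 0, 1269]) cube([404, 57, 38]);


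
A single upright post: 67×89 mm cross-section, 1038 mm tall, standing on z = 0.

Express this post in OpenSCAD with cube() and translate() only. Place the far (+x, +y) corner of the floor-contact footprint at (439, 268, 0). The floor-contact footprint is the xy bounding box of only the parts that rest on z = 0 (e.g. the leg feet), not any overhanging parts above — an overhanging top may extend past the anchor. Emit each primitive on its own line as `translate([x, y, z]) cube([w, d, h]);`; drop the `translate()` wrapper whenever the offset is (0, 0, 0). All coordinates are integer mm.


translate([372, 179, 0]) cube([67, 89, 1038]);


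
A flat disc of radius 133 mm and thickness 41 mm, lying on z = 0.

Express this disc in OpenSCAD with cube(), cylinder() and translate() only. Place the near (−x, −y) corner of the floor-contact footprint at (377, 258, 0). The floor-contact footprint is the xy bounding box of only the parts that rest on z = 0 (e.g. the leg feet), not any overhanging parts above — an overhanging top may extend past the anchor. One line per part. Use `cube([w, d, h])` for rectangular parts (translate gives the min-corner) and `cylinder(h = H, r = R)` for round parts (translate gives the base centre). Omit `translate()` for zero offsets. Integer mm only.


translate([510, 391, 0]) cylinder(h = 41, r = 133);


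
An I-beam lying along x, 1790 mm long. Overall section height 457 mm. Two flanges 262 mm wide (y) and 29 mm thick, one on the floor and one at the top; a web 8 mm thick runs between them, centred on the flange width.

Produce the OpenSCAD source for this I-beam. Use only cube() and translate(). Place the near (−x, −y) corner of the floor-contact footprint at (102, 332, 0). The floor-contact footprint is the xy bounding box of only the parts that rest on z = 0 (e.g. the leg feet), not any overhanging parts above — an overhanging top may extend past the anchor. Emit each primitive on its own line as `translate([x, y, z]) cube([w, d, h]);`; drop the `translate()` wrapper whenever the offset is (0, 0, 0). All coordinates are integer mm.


translate([102, 332, 0]) cube([1790, 262, 29]);
translate([102, 459, 29]) cube([1790, 8, 399]);
translate([102, 332, 428]) cube([1790, 262, 29]);


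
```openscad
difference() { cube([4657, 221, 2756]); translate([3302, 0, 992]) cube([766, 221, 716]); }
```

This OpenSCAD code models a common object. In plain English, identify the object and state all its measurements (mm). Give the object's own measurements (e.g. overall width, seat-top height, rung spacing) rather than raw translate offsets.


A wall 4657 mm long (x), 221 mm thick (y), 2756 mm tall, with a rectangular window opening cut through it. The opening is 766 mm wide and 716 mm tall; its sill is at z = 992 mm and its near (−x) edge is 3302 mm from the wall's −x end. The opening passes through the full wall thickness.


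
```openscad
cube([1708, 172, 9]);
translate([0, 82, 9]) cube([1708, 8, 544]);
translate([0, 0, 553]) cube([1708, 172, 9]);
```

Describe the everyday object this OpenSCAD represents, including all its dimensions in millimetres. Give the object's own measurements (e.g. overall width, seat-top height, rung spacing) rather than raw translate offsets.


An I-beam lying along x, 1708 mm long. Overall section height 562 mm. Two flanges 172 mm wide (y) and 9 mm thick, one on the floor and one at the top; a web 8 mm thick runs between them, centred on the flange width.


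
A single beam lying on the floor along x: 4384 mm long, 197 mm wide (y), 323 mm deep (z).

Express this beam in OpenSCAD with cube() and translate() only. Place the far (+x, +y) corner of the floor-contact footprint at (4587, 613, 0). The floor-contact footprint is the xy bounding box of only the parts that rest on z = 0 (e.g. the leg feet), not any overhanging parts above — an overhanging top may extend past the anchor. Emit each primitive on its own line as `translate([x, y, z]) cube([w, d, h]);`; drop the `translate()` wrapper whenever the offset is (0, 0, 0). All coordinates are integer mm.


translate([203, 416, 0]) cube([4384, 197, 323]);


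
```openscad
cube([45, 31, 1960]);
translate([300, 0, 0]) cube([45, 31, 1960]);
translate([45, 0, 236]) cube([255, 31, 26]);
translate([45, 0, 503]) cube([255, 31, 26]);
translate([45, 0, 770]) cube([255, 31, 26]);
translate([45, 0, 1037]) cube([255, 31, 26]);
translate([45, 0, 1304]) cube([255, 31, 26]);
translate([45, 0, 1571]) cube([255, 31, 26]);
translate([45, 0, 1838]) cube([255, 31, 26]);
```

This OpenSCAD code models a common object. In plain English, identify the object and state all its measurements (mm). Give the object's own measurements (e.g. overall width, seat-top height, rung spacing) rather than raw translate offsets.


A straight ladder. Two 45×31 mm vertical rails, 1960 mm tall, stand 345 mm apart (outside-to-outside) with their front faces coplanar on the −y side. 7 rungs, each 31 mm deep and 26 mm tall, span between the inner faces of the rails, front faces flush with the rails. The lowest rung's underside is at z = 236 mm and rungs are spaced 267 mm apart (underside to underside).


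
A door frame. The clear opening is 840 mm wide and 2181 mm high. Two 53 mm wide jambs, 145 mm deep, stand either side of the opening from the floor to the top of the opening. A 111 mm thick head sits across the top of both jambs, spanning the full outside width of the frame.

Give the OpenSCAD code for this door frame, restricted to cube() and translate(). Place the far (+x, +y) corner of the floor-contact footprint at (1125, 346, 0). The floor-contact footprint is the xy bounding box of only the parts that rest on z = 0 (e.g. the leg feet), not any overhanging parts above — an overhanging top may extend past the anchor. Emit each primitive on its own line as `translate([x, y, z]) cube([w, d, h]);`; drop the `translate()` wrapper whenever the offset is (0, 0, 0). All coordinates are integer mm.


translate([179, 201, 0]) cube([53, 145, 2181]);
translate([1072, 201, 0]) cube([53, 145, 2181]);
translate([179, 201, 2181]) cube([946, 145, 111]);


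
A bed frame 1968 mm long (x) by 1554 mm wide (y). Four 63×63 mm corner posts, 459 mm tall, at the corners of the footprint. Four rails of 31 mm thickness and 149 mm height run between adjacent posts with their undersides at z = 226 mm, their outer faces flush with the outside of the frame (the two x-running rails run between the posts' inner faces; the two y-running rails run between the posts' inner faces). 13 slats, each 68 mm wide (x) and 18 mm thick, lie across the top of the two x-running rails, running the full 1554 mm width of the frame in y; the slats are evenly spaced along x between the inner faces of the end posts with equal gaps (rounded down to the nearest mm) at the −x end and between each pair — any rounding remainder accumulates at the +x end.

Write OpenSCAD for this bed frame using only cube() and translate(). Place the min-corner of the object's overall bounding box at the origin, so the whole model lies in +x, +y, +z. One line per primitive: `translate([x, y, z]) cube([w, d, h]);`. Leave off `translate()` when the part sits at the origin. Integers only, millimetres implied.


// slat z = rail_z + rail_h = 226 + 149 = 375
// slat gap = ⌊(1842 − 13·68) / 14⌋ = 68
cube([63, 63, 459]);
translate([0, 1491, 0]) cube([63, 63, 459]);
translate([1905, 0, 0]) cube([63, 63, 459]);
translate([1905, 1491, 0]) cube([63, 63, 459]);
translate([63, 0, 226]) cube([1842, 31, 149]);
translate([63, 1523, 226]) cube([1842, 31, 149]);
translate([0, 63, 226]) cube([31, 1428, 149]);
translate([1937, 63, 226]) cube([31, 1428, 149]);
translate([131, 0, 375]) cube([68, 1554, 18]);
translate([267, 0, 375]) cube([68, 1554, 18]);
translate([403, 0, 375]) cube([68, 1554, 18]);
translate([539, 0, 375]) cube([68, 1554, 18]);
translate([675, 0, 375]) cube([68, 1554, 18]);
translate([811, 0, 375]) cube([68, 1554, 18]);
translate([947, 0, 375]) cube([68, 1554, 18]);
translate([1083, 0, 375]) cube([68, 1554, 18]);
translate([1219, 0, 375]) cube([68, 1554, 18]);
translate([1355, 0, 375]) cube([68, 1554, 18]);
translate([1491, 0, 375]) cube([68, 1554, 18]);
translate([1627, 0, 375]) cube([68, 1554, 18]);
translate([1763, 0, 375]) cube([68, 1554, 18]);


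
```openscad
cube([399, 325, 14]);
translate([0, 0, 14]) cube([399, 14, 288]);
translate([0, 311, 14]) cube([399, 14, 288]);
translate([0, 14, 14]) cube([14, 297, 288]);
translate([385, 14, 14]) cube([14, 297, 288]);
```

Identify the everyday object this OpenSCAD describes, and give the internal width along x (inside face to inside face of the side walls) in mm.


An open box. The internal width is 371 mm.

A 399×325 base slab with four walls standing on it — an open box. The base is 399 mm wide and the walls are 14 mm thick, so the internal width is 399 − 2 × 14 = 371 mm.


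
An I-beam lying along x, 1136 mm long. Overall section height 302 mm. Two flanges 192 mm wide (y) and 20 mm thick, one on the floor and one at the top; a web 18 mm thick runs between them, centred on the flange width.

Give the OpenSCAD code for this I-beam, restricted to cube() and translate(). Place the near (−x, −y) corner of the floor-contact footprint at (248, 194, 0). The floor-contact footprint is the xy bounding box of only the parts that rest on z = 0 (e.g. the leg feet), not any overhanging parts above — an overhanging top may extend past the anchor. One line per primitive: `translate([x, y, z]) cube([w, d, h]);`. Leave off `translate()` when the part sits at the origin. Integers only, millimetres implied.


translate([248, 194, 0]) cube([1136, 192, 20]);
translate([248, 281, 20]) cube([1136, 18, 262]);
translate([248, 194, 282]) cube([1136, 192, 20]);


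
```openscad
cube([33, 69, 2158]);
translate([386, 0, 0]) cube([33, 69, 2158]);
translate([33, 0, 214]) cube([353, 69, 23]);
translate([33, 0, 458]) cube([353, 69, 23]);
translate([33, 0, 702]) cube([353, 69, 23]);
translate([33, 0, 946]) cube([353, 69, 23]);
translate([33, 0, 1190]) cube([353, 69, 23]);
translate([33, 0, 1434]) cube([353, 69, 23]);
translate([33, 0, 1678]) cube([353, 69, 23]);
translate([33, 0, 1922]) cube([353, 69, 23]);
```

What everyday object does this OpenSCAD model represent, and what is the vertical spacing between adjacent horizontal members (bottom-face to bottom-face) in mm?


A ladder. The rung spacing is 244 mm.

Two tall 33×69 posts with 8 short bars between them — a ladder. Adjacent rungs sit at z = 214 and z = 458, so the spacing is 458 − 214 = 244 mm.


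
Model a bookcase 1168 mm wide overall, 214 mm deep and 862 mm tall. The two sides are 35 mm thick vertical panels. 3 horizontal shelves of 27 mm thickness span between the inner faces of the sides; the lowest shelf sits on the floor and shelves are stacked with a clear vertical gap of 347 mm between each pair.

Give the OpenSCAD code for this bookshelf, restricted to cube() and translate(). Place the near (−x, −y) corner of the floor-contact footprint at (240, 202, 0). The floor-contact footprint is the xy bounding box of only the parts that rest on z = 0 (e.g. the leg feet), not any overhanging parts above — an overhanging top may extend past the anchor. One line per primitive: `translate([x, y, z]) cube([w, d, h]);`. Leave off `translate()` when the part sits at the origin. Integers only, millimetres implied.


translate([240, 202, 0]) cube([35, 214, 862]);
translate([1373, 202, 0]) cube([35, 214, 862]);
translate([275, 202, 0]) cube([1098, 214, 27]);
translate([275, 202, 374]) cube([1098, 214, 27]);
translate([275, 202, 748]) cube([1098, 214, 27]);


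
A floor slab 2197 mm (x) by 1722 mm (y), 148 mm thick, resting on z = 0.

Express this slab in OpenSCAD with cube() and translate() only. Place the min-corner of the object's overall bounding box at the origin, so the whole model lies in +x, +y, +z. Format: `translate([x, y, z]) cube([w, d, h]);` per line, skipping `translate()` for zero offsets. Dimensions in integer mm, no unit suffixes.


cube([2197, 1722, 148]);


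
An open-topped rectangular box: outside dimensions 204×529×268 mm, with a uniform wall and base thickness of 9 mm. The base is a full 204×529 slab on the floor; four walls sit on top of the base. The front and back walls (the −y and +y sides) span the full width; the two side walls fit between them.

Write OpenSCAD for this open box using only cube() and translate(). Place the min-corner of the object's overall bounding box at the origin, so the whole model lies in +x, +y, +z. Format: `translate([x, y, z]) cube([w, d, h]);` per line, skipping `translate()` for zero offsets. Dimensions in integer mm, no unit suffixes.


cube([204, 529, 9]);
translate([0, 0, 9]) cube([204, 9, 259]);
translate([0, 520, 9]) cube([204, 9, 259]);
translate([0, 9, 9]) cube([9, 511, 259]);
translate([195, 9, 9]) cube([9, 511, 259]);


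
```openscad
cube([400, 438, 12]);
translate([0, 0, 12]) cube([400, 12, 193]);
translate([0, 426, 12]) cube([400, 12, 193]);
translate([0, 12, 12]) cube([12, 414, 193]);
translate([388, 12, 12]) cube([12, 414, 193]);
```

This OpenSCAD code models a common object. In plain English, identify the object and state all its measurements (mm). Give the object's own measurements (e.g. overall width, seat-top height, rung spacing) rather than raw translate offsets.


An open-topped rectangular box: outside dimensions 400×438×205 mm, with a uniform wall and base thickness of 12 mm. The base is a full 400×438 slab on the floor; four walls sit on top of the base. The front and back walls (the −y and +y sides) span the full width; the two side walls fit between them.


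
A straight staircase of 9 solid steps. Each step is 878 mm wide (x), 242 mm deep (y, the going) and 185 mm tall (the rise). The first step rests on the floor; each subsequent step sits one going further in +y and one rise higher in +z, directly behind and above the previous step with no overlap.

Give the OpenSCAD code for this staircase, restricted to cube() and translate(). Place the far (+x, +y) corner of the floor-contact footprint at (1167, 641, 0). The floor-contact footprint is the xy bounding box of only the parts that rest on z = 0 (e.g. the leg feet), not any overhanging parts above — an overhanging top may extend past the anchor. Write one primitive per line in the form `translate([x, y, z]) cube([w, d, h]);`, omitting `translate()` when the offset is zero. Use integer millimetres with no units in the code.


translate([289, 399, 0]) cube([878, 242, 185]);
translate([289, 641, 185]) cube([878, 242, 185]);
translate([289, 883, 370]) cube([878, 242, 185]);
translate([289, 1125, 555]) cube([878, 242, 185]);
translate([289, 1367, 740]) cube([878, 242, 185]);
translate([289, 1609, 925]) cube([878, 242, 185]);
translate([289, 1851, 1110]) cube([878, 242, 185]);
translate([289, 2093, 1295]) cube([878, 242, 185]);
translate([289, 2335, 1480]) cube([878, 242, 185]);


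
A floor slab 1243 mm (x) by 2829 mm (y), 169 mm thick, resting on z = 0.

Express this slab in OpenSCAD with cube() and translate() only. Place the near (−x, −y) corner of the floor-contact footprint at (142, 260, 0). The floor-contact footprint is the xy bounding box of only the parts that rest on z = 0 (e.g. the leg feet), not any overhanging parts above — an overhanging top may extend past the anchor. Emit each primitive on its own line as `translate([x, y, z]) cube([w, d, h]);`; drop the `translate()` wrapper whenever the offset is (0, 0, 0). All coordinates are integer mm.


translate([142, 260, 0]) cube([1243, 2829, 169]);


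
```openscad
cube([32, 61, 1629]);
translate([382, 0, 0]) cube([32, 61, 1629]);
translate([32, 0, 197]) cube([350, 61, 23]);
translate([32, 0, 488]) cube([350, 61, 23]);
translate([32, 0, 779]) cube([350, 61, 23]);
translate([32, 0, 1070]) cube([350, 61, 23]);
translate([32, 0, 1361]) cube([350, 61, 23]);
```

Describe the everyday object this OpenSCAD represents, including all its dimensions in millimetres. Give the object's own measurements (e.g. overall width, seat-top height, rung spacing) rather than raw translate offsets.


A straight ladder. Two 32×61 mm vertical rails, 1629 mm tall, stand 414 mm apart (outside-to-outside) with their front faces coplanar on the −y side. 5 rungs, each 61 mm deep and 23 mm tall, span between the inner faces of the rails, front faces flush with the rails. The lowest rung's underside is at z = 197 mm and rungs are spaced 291 mm apart (underside to underside).


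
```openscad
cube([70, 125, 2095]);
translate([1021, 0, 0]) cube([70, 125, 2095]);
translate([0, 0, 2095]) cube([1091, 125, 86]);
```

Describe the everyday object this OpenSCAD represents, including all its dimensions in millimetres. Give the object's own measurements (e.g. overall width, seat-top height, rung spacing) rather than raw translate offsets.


A door frame. The clear opening is 951 mm wide and 2095 mm high. Two 70 mm wide jambs, 125 mm deep, stand either side of the opening from the floor to the top of the opening. A 86 mm thick head sits across the top of both jambs, spanning the full outside width of the frame.


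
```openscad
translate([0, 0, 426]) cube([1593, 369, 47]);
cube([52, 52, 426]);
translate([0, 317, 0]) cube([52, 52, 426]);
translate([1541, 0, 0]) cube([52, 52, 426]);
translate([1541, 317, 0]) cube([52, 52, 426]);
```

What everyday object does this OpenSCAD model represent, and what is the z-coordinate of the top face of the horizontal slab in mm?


A bench. The seat-top height is 473 mm.

A long slab on four corner posts — a bench. The slab sits at z = 426 with thickness 47, so the top is 426 + 47 = 473 mm.


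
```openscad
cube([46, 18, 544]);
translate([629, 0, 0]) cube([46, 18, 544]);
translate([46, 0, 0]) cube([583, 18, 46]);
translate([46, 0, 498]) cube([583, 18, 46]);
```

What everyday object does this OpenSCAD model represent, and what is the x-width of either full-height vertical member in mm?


A picture frame. The border width is 46 mm.

Four thin pieces enclosing a rectangular opening — a picture frame. The two full-height stiles are 544 mm tall; the top rail sits at z = 498 and is 46 mm tall, so the border above the opening is 544 − 498 = 46 mm, matching the stile x-width.


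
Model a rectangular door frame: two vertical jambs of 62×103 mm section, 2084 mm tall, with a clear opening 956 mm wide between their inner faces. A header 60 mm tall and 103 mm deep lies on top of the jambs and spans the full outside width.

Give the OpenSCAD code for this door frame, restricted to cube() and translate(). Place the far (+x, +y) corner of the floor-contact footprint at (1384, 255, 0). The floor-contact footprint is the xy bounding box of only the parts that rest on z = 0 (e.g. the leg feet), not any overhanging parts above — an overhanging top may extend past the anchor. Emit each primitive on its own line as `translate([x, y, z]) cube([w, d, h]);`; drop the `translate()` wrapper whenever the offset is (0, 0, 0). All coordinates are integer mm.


translate([304, 152, 0]) cube([62, 103, 2084]);
translate([1322, 152, 0]) cube([62, 103, 2084]);
translate([304, 152, 2084]) cube([1080, 103, 60]);


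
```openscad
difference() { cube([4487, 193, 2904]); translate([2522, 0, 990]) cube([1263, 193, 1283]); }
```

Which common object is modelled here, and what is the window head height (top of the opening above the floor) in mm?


A wall with a window opening. The window head height is 2273 mm.

A wall with a rectangular opening subtracted — a window. Sill at z = 990, opening 1283 mm tall, so the head is at 990 + 1283 = 2273 mm.


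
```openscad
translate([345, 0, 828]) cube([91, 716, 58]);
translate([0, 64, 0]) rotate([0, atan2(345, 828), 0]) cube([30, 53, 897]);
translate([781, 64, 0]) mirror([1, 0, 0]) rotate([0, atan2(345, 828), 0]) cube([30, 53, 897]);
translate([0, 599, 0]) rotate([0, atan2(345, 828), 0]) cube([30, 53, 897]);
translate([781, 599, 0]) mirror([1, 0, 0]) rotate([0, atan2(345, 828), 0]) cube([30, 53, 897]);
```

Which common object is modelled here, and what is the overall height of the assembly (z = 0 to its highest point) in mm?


A sawhorse. The overall height is 886 mm.

A beam across two mirrored pairs of raked legs — a sawhorse. The beam's underside is at z = 828 (matching the legs' vertical rise in atan2(345, 828)) and the beam is 58 mm tall, so its top is at 828 + 58 = 886 mm. The raked legs top out at the beam's underside, so that is the highest point.


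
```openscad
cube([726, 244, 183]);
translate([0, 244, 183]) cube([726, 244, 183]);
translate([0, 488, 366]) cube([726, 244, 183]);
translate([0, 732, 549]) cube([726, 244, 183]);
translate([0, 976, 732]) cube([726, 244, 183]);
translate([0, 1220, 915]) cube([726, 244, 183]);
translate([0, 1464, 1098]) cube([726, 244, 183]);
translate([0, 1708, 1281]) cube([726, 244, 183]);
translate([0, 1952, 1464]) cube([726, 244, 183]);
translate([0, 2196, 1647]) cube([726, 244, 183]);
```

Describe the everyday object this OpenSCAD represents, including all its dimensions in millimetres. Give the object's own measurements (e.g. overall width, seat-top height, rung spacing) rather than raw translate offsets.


A straight staircase of 10 solid steps. Each step is 726 mm wide (x), 244 mm deep (y, the going) and 183 mm tall (the rise). The first step rests on the floor; each subsequent step sits one going further in +y and one rise higher in +z, directly behind and above the previous step with no overlap.


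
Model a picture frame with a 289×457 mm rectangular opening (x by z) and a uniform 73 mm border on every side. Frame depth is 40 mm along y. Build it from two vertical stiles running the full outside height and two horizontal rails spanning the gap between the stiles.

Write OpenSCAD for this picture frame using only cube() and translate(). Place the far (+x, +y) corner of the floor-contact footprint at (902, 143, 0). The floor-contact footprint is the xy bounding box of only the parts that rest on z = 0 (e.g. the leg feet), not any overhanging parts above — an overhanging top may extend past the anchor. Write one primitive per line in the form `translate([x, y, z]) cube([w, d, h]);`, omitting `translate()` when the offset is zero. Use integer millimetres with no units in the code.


translate([467, 103, 0]) cube([73, 40, 603]);
translate([829, 103, 0]) cube([73, 40, 603]);
translate([540, 103, 0]) cube([289, 40, 73]);
translate([540, 103, 530]) cube([289, 40, 73]);


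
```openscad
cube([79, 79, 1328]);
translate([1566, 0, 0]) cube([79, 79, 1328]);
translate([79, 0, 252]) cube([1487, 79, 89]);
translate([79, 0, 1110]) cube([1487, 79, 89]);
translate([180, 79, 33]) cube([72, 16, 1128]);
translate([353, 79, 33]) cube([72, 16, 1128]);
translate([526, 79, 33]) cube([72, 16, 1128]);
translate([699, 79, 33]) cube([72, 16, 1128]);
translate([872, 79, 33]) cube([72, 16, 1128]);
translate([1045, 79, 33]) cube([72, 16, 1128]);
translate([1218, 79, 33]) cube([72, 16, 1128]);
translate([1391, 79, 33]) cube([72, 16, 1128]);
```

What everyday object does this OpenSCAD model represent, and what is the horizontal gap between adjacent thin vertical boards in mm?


A fence section. The picket gap is 101 mm.

Two posts, two rails, 8 pickets — a fence section. Span 1487 mm holds 8 pickets of 72 mm with 9 equal gaps: ⌊(1487 − 8·72) / 9⌋ = 101 mm.


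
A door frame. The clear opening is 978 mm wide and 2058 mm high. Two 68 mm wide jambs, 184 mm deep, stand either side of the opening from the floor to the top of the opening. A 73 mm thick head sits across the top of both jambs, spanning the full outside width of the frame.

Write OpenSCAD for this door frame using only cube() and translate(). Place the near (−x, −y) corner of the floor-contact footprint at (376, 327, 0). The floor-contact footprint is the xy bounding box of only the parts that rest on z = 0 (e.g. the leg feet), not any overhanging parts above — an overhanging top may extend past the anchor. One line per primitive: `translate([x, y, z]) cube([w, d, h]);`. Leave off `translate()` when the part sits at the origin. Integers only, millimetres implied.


translate([376, 327, 0]) cube([68, 184, 2058]);
translate([1422, 327, 0]) cube([68, 184, 2058]);
translate([376, 327, 2058]) cube([1114, 184, 73]);


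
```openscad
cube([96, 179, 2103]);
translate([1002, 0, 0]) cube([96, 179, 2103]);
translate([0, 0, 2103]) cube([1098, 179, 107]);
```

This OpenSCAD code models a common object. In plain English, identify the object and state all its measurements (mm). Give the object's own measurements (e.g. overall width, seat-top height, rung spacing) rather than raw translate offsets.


A door frame. The clear opening is 906 mm wide and 2103 mm high. Two 96 mm wide jambs, 179 mm deep, stand either side of the opening from the floor to the top of the opening. A 107 mm thick head sits across the top of both jambs, spanning the full outside width of the frame.


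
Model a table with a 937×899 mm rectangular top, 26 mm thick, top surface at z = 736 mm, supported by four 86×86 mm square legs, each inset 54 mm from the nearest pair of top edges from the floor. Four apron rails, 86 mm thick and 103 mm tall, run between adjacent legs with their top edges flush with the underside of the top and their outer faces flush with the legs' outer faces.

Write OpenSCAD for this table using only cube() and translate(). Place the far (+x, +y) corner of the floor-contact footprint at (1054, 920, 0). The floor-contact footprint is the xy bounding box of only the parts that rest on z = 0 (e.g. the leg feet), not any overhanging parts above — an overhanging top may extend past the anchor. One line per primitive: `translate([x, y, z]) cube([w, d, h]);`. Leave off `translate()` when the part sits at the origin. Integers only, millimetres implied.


translate([171, 75, 710]) cube([937, 899, 26]);
translate([225, 129, 0]) cube([86, 86, 710]);
translate([968, 129, 0]) cube([86, 86, 710]);
translate([225, 834, 0]) cube([86, 86, 710]);
translate([968, 834, 0]) cube([86, 86, 710]);
translate([311, 129, 607]) cube([657, 86, 103]);
translate([311, 834, 607]) cube([657, 86, 103]);
translate([225, 215, 607]) cube([86, 619, 103]);
translate([968, 215, 607]) cube([86, 619, 103]);


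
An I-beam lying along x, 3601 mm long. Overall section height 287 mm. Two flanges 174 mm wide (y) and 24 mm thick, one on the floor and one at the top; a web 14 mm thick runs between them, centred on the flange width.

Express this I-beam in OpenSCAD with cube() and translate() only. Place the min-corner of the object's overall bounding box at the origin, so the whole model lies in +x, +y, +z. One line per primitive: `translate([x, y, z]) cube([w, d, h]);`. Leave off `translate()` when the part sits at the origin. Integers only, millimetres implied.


cube([3601, 174, 24]);
translate([0, 80, 24]) cube([3601, 14, 239]);
translate([0, 0, 263]) cube([3601, 174, 24]);


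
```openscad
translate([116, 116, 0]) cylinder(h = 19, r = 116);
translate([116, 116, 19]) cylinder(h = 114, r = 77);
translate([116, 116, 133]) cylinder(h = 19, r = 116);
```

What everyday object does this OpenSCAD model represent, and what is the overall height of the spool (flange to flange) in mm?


A spool. The overall height is 152 mm.

Three coaxial cylinders, large–small–large — a spool. Two 19 mm flanges and a 114 mm core give 19 + 114 + 19 = 152 mm.


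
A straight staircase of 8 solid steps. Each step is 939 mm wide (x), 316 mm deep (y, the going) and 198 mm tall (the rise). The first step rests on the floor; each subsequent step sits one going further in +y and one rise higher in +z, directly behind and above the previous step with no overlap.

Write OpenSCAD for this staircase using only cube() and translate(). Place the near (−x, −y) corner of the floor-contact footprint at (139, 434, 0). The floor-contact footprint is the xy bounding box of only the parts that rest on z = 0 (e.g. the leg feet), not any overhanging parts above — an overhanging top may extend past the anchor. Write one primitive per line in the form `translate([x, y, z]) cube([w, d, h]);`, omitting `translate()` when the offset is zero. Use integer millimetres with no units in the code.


translate([139, 434, 0]) cube([939, 316, 198]);
translate([139, 750, 198]) cube([939, 316, 198]);
translate([139, 1066, 396]) cube([939, 316, 198]);
translate([139, 1382, 594]) cube([939, 316, 198]);
translate([139, 1698, 792]) cube([939, 316, 198]);
translate([139, 2014, 990]) cube([939, 316, 198]);
translate([139, 2330, 1188]) cube([939, 316, 198]);
translate([139, 2646, 1386]) cube([939, 316, 198]);


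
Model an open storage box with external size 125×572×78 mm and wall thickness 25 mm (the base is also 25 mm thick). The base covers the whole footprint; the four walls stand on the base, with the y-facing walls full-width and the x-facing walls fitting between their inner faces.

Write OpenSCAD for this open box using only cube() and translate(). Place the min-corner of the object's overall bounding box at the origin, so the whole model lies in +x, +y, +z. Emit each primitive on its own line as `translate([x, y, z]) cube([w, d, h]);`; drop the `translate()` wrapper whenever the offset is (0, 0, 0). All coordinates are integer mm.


cube([125, 572, 25]);
translate([0, 0, 25]) cube([125, 25, 53]);
translate([0, 547, 25]) cube([125, 25, 53]);
translate([0, 25, 25]) cube([25, 522, 53]);
translate([100, 25, 25]) cube([25, 522, 53]);


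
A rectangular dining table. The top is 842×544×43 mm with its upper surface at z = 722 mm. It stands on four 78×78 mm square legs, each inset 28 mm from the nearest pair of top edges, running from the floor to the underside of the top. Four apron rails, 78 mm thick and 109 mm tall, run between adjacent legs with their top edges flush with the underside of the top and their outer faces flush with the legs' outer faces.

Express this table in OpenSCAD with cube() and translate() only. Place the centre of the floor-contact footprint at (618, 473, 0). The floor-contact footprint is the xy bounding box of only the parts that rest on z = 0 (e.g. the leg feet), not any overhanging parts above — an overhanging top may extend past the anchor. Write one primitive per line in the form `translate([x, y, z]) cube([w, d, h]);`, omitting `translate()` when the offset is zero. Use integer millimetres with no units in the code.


// leg_h = 722 - 43 = 679
// apron z = 679 - 109 = 570
translate([197, 201, 679]) cube([842, 544, 43]);
translate([225, 229, 0]) cube([78, 78, 679]);
translate([933, 229, 0]) cube([78, 78, 679]);
translate([225, 639, 0]) cube([78, 78, 679]);
translate([933, 639, 0]) cube([78, 78, 679]);
translate([303, 229, 570]) cube([630, 78, 109]);
translate([303, 639, 570]) cube([630, 78, 109]);
translate([225, 307, 570]) cube([78, 332, 109]);
translate([933, 307, 570]) cube([78, 332, 109]);


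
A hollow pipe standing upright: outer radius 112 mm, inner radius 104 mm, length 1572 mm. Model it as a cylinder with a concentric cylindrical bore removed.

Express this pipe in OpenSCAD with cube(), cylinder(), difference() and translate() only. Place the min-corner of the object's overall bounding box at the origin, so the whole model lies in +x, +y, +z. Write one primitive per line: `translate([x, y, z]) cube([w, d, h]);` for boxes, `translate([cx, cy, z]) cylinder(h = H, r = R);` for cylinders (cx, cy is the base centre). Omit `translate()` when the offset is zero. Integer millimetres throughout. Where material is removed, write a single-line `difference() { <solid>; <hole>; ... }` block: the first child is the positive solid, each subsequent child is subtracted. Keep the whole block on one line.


difference() { translate([112, 112, 0]) cylinder(h = 1572, r = 112); translate([112, 112, 0]) cylinder(h = 1572, r = 104); }


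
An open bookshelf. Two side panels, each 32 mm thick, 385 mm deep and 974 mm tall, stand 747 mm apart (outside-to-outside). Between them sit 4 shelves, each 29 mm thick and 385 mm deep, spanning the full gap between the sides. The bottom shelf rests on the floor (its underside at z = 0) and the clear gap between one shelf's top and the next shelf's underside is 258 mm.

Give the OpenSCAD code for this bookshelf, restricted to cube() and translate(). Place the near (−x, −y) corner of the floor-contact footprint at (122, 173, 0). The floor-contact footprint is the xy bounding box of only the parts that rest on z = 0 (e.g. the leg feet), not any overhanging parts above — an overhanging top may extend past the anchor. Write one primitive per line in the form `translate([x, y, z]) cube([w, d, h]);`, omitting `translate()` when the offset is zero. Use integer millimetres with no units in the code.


translate([122, 173, 0]) cube([32, 385, 974]);
translate([837, 173, 0]) cube([32, 385, 974]);
translate([154, 173, 0]) cube([683, 385, 29]);
translate([154, 173, 287]) cube([683, 385, 29]);
translate([154, 173, 574]) cube([683, 385, 29]);
translate([154, 173, 861]) cube([683, 385, 29]);


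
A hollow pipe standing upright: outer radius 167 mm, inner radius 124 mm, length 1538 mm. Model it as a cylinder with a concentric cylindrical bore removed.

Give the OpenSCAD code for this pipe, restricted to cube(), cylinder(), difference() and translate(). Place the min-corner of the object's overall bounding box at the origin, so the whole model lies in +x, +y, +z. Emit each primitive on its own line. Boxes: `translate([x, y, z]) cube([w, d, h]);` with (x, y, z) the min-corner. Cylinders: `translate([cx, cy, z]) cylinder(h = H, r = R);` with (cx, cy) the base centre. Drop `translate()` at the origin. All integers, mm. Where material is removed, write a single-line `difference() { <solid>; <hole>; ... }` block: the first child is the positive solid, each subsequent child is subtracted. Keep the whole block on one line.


difference() { translate([167, 167, 0]) cylinder(h = 1538, r = 167); translate([167, 167, 0]) cylinder(h = 1538, r = 124); }


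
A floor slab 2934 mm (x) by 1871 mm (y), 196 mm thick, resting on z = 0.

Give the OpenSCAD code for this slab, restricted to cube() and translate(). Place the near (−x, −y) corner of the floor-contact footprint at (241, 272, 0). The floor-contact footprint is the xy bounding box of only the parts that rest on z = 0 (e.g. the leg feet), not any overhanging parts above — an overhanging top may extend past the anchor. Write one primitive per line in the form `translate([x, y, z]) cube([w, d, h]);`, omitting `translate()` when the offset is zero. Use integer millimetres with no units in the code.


translate([241, 272, 0]) cube([2934, 1871, 196]);


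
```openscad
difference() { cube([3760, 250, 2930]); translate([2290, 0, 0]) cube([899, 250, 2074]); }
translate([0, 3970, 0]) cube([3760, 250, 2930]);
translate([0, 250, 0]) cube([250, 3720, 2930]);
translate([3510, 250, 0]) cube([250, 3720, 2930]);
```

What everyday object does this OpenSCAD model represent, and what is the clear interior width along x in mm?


A single room. The interior width is 3260 mm.

Four walls enclosing a rectangle with a door in the front wall — a room. Outside width 3760 minus two 250 mm walls gives 3260 mm.


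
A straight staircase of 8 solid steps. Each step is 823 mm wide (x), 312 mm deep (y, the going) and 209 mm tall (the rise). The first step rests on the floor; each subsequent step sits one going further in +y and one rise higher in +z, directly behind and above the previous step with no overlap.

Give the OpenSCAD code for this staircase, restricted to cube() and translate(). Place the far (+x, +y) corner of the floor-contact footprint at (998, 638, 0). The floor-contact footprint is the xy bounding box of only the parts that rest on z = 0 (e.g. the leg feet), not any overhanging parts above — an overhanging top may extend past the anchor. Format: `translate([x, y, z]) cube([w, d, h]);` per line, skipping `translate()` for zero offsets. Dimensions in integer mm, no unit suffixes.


translate([175, 326, 0]) cube([823, 312, 209]);
translate([175, 638, 209]) cube([823, 312, 209]);
translate([175, 950, 418]) cube([823, 312, 209]);
translate([175, 1262, 627]) cube([823, 312, 209]);
translate([175, 1574, 836]) cube([823, 312, 209]);
translate([175, 1886, 1045]) cube([823, 312, 209]);
translate([175, 2198, 1254]) cube([823, 312, 209]);
translate([175, 2510, 1463]) cube([823, 312, 209]);


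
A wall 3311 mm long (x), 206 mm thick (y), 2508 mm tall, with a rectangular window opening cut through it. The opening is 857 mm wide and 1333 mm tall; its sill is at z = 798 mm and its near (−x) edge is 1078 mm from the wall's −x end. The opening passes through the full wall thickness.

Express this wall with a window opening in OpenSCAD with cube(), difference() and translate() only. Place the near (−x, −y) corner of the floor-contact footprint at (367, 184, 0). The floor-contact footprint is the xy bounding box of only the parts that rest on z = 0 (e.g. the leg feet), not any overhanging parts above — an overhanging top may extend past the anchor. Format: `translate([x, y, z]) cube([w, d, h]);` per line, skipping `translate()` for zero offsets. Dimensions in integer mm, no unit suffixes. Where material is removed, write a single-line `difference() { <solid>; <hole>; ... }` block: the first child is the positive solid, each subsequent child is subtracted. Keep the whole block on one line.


difference() { translate([367, 184, 0]) cube([3311, 206, 2508]); translate([1445, 184, 798]) cube([857, 206, 1333]); }


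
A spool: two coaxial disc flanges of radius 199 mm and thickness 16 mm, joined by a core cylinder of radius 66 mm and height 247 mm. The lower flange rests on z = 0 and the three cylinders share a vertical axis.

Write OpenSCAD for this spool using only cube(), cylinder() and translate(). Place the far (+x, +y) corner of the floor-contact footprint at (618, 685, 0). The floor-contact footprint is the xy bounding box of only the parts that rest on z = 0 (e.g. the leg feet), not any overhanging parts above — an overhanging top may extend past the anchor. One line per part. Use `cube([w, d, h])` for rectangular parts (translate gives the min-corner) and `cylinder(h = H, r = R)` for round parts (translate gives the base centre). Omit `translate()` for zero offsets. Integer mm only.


translate([419, 486, 0]) cylinder(h = 16, r = 199);
translate([419, 486, 16]) cylinder(h = 247, r = 66);
translate([419, 486, 263]) cylinder(h = 16, r = 199);


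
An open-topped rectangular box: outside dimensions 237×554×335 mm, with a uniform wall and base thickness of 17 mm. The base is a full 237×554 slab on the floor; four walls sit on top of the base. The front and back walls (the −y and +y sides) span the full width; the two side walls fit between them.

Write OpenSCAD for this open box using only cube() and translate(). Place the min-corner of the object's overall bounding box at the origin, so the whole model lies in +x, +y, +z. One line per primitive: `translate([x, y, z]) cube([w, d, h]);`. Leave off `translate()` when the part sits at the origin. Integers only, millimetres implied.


cube([237, 554, 17]);
translate([0, 0, 17]) cube([237, 17, 318]);
translate([0, 537, 17]) cube([237, 17, 318]);
translate([0, 17, 17]) cube([17, 520, 318]);
translate([220, 17, 17]) cube([17, 520, 318]);
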